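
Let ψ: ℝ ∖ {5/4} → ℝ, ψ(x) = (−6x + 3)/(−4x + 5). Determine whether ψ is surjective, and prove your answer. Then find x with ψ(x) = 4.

17/10

If ψ(x) = 3/2, cross-multiplying gives −4(−6x + 3) = −6(−4x + 5), which simplifies to −12 = −30 — false.  So 3/2 has no preimage and ψ is not surjective.
Solving ψ(x) = 4: cross-multiplying gives −6x + 3 = 4(−4x + 5), which rearranges to 10x = 17, so x = 17/10.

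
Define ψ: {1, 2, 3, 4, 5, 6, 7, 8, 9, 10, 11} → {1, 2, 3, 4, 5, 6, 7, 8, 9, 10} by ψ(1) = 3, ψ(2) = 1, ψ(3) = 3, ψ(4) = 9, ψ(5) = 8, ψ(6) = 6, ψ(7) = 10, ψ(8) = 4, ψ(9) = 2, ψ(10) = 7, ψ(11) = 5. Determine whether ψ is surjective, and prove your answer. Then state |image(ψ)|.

10

Every element of the codomain has a preimage: 1 = ψ(2), 2 = ψ(9), 3 = ψ(1), 4 = ψ(8), 5 = ψ(11), 6 = ψ(6), 7 = ψ(10), 8 = ψ(5), 9 = ψ(4), 10 = ψ(7).
So ψ is surjective.
The image of ψ is {1, 2, 3, 4, 5, 6, 7, 8, 9, 10}, which has 10 elements.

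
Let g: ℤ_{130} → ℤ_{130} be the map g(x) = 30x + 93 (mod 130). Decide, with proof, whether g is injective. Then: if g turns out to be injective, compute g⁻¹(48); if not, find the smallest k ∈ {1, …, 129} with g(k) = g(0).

13

We have gcd(30, 130) = 10 > 1. Taking a = 0 and b = 13: g(0) = 93 and g(13) = 30·13 + 93 = 483 ≡ 93 (mod 130).
So g(0) = g(13) while 0 ≠ 13, so g is not injective.
Since g is not injective, we find the least positive k with g(k) = g(0): this means 30k ≡ 0 (mod 130), i.e. 130 ∣ 30k. Since gcd(30, 130) = 10, dividing through by 10 this holds exactly when 13 ∣ 3k, and as gcd(3, 13) = 1, exactly when 13 ∣ k.
The smallest positive such k is 13.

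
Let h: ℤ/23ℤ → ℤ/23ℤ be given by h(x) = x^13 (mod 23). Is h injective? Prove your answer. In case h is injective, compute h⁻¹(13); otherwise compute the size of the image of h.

Since 23 is prime, the nonzero elements of ℤ/23ℤ form a cyclic group of order 22.
As gcd(13, 22) = 1, raising to the 13th power is a bijection on this group: if a^13 ≡ b^13 then (ab^{−1})^13 = 1, and the only element of order dividing gcd(13, 22) = 1 is 1, so a = b.
With h(0) = 0 this makes h injective on all of ℤ/23ℤ, hence bijective (finite equal-size domain and codomain). In particular h is injective.
Since h is injective, we find the preimage of 13. The inverse of x ↦ x^13 on (ℤ/23ℤ)^× is x ↦ x^17, because 13·17 = 221 = 10·22 + 1 ≡ 1 (mod 22) and x^{22} = 1 for x ≠ 0 (Fermat). So h⁻¹(13) = 13^17 mod 23.
Repeated squaring mod 23: 13^1 ≡ 13, 13^2 ≡ 13² = 169 ≡ 8, 13^4 ≡ 8² = 64 ≡ 18, 13^8 ≡ 18² = 324 ≡ 2, 13^16 ≡ 2² = 4. Since 17 = 16 + 1, 13^17 ≡ 4·13: 4·13 = 52 ≡ 6. So 13^17 ≡ 6 (mod 23).
Hence h⁻¹(13) = 6.

6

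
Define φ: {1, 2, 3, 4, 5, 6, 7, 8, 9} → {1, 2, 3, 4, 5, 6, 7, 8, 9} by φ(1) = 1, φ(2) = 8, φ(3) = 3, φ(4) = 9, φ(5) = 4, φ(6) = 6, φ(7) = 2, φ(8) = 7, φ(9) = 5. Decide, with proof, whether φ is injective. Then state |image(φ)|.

9

The values φ(1), …, φ(9) are 1, 8, 3, 9, 4, 6, 2, 7, 5 — all distinct.
So φ(x_1) = φ(x_2) only when x_1 = x_2, and φ is injective.
The image of φ is {1, 2, 3, 4, 5, 6, 7, 8, 9}, which has 9 elements.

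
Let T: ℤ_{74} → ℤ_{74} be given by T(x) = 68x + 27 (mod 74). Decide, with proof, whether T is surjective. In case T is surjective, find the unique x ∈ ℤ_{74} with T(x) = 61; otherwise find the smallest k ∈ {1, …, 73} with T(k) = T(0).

Since gcd(68, 74) = 2, we have 68x ≡ 0 (mod 2) for all x, so T(x) ≡ 1 (mod 2).
But 0 ≢ 1 (mod 2), so 0 ∈ ℤ_{74} has no preimage. Thus T is not surjective.
Since T is not surjective, we find the least positive k with T(k) = T(0): this means 68k ≡ 0 (mod 74), i.e. 74 ∣ 68k. Since gcd(68, 74) = 2, dividing through by 2 this holds exactly when 37 ∣ 34k, and as gcd(34, 37) = 1, exactly when 37 ∣ k.
The smallest positive such k is 37.

37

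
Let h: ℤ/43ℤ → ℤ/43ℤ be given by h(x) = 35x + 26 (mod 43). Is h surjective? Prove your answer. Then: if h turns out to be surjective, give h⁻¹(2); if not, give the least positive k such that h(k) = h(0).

3

Since gcd(35, 43) = 1, 35 is invertible modulo 43. Euclid's algorithm: 43 = 1·35 + 8, 35 = 4·8 + 3, 8 = 2·3 + 2, 3 = 1·2 + 1; back-substituting gives 1 = 16·35 − 13·43, so 35⁻¹ ≡ 16 (mod 43).
Then y ↦ 16(y − 26) is a two-sided inverse to h, so every y ∈ ℤ/43ℤ has a preimage.
Therefore h is surjective.
Since h is surjective, we compute h⁻¹(2): solve 35x + 26 ≡ 2 (mod 43), i.e. 35x ≡ 19 (mod 43).
Multiplying by 35⁻¹ = 16 gives x ≡ 16·19 = 304 = 7·43 + 3 ≡ 3 (mod 43).
Check: h(3) = 35·3 + 26 = 131 = 3·43 + 2 ≡ 2 (mod 43).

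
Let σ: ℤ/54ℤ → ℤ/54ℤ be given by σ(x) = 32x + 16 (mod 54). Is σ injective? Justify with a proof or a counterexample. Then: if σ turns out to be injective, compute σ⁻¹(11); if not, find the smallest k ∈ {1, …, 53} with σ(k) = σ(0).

27

We have gcd(32, 54) = 2 > 1. Taking x_1 = 0 and x_2 = 27: σ(0) = 16 and σ(27) = 32·27 + 16 = 880 ≡ 16 (mod 54).
So σ(0) = σ(27) while 0 ≠ 27, hence σ is not injective.
Since σ is not injective, we find the least positive k with σ(k) = σ(0): this means 32k ≡ 0 (mod 54), i.e. 54 ∣ 32k. Since gcd(32, 54) = 2, dividing through by 2 this holds exactly when 27 ∣ 16k, and as gcd(16, 27) = 1, exactly when 27 ∣ k.
The smallest positive such k is 27.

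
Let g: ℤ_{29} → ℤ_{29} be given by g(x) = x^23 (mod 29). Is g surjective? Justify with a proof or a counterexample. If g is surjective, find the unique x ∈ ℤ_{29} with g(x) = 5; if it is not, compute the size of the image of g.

Since 29 is prime, the nonzero elements of ℤ_{29} form a cyclic group of order 28.
As gcd(23, 28) = 1, raising to the 23rd power is a bijection on this group: if u^23 ≡ v^23 then (uv^{−1})^23 = 1, and the only element of order dividing gcd(23, 28) = 1 is 1, so u = v.
With g(0) = 0 this makes g injective on all of ℤ_{29}, hence bijective (finite equal-size domain and codomain). In particular g is surjective.
Since g is surjective, we find the preimage of 5. The inverse of x ↦ x^23 on (ℤ_{29})^× is x ↦ x^11, because 23·11 = 253 = 9·28 + 1 ≡ 1 (mod 28) and x^{28} = 1 for x ≠ 0 (Fermat). So g⁻¹(5) = 5^11 mod 29.
Repeated squaring mod 29: 5^1 ≡ 5, 5^2 ≡ 5² = 25, 5^4 ≡ 25² = 625 ≡ 16, 5^8 ≡ 16² = 256 ≡ 24. Since 11 = 8 + 2 + 1, 5^11 ≡ 24·25·5: 24·25 = 600 ≡ 20, then 20·5 = 100 ≡ 13. So 5^11 ≡ 13 (mod 29).
Hence g⁻¹(5) = 13.

13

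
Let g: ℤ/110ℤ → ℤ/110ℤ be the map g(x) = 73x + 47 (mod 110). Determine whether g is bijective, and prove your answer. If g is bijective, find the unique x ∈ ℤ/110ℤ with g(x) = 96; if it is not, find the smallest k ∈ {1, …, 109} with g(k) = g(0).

By definition, injectivity means: for all x_1, x_2 in the domain, g(x_1) = g(x_2) implies x_1 = x_2.
Suppose g(x_1) = g(x_2) in ℤ/110ℤ. Then 73x_1 + 47 ≡ 73x_2 + 47 (mod 110), so 73(x_1 − x_2) ≡ 0 (mod 110).
Since gcd(73, 110) = 1, 73 is invertible modulo 110, thus x_1 − x_2 ≡ 0 (mod 110), i.e. x_1 = x_2.
We now compute 73⁻¹ mod 110 explicitly. Euclid's algorithm: 110 = 1·73 + 37, 73 = 1·37 + 36, 37 = 1·36 + 1; back-substituting gives 1 = 107·73 − 71·110, so 73⁻¹ ≡ 107 (mod 110).
Then y ↦ 107(y − 47) is a two-sided inverse to g, so every y ∈ ℤ/110ℤ has a preimage.
So g is bijective.
Since g is bijective, we compute g⁻¹(96): solve 73x + 47 ≡ 96 (mod 110), i.e. 73x ≡ 49 (mod 110).
Multiplying by 73⁻¹ = 107 gives x ≡ 107·49 = 5243 = 47·110 + 73 ≡ 73 (mod 110).
Check: g(73) = 73·73 + 47 = 5376 = 48·110 + 96 ≡ 96 (mod 110).

73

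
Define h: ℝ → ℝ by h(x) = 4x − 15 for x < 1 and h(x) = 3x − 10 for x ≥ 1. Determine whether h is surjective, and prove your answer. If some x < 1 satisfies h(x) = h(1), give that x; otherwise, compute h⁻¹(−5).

5/3

Both pieces are strictly increasing (slopes 4 and 3), so each is injective on its own interval.
The left piece maps (−∞, 1) onto (−∞, −11); the right piece maps [1, ∞) onto [−7, ∞).
The union (−∞, −11) ∪ [−7, ∞) omits the interval between −11 and −7; in particular −11 has no preimage. So h is not surjective.
Because the two images are disjoint, no x < 1 has h(x) = h(1), so we compute h⁻¹(−5): −5 lies in [−7, ∞), so solve 3x − 10 = −5: x = (−5 + 10)/3 = 5/3.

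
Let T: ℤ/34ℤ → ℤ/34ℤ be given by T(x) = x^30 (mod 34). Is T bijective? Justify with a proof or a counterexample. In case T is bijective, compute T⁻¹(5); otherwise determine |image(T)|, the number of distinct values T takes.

T(16): Repeated squaring mod 34: 16^1 ≡ 16, 16^2 ≡ 16² = 256 ≡ 18, 16^4 ≡ 18² = 324 ≡ 18, 16^8 ≡ 18² = 324 ≡ 18, 16^16 ≡ 18² = 324 ≡ 18. Since 30 = 16 + 8 + 4 + 2, 16^30 ≡ 18·18·18·18: 18·18 = 324 ≡ 18, then 18·18 = 324 ≡ 18, then 18·18 = 324 ≡ 18. So 16^30 ≡ 18 (mod 34).
T(18): Repeated squaring mod 34: 18^1 ≡ 18, 18^2 ≡ 18² = 324 ≡ 18, 18^4 ≡ 18² = 324 ≡ 18, 18^8 ≡ 18² = 324 ≡ 18, 18^16 ≡ 18² = 324 ≡ 18. Since 30 = 16 + 8 + 4 + 2, 18^30 ≡ 18·18·18·18: 18·18 = 324 ≡ 18, then 18·18 = 324 ≡ 18, then 18·18 = 324 ≡ 18. So 18^30 ≡ 18 (mod 34).
So T(16) = T(18) = 18 while 16 ≠ 18, thus T is not injective, hence not bijective.
Since T is not bijective, we determine |image(T)|. Computing x^30 mod 34 for each x (by repeated squaring, reducing mod 34 at every step), the values T(0), T(1), …, T(33) are: 0, 1, 30, 19, 16, 15, 26, 25, 4, 21, 8, 9, 32, 33, 2, 13, 18, 17, 18, 13, 2, 33, 32, 9, 8, 21, 4, 25, 26, 15, 16, 19, 30, 1.
The distinct values are {0, 1, 2, 4, 8, 9, 13, 15, 16, 17, 18, 19, 21, 25, 26, 30, 32, 33}; there are 18 of them.

18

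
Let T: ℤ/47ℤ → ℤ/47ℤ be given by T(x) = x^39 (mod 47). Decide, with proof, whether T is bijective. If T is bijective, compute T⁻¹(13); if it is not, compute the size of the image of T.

23

Since 47 is prime, the nonzero elements of ℤ/47ℤ form a cyclic group of order 46.
As gcd(39, 46) = 1, raising to the 39th power is a bijection on this group: if s^39 ≡ t^39 then (st^{−1})^39 = 1, and the only element of order dividing gcd(39, 46) = 1 is 1, so s = t.
With T(0) = 0 this makes T injective on all of ℤ/47ℤ, hence bijective (finite equal-size domain and codomain). In particular T is bijective.
Since T is bijective, we find the preimage of 13. The inverse of x ↦ x^39 on (ℤ/47ℤ)^× is x ↦ x^13, because 39·13 = 507 = 11·46 + 1 ≡ 1 (mod 46) and x^{46} = 1 for x ≠ 0 (Fermat). So T⁻¹(13) = 13^13 mod 47.
Repeated squaring mod 47: 13^1 ≡ 13, 13^2 ≡ 13² = 169 ≡ 28, 13^4 ≡ 28² = 784 ≡ 32, 13^8 ≡ 32² = 1024 ≡ 37. Since 13 = 8 + 4 + 1, 13^13 ≡ 37·32·13: 37·32 = 1184 ≡ 9, then 9·13 = 117 ≡ 23. So 13^13 ≡ 23 (mod 47).
Hence T⁻¹(13) = 23.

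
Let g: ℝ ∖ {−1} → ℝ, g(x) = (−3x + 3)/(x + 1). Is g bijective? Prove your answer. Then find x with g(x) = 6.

If g(x) = −3, cross-multiplying gives 1(−3x + 3) = −3(x + 1), which simplifies to 3 = −3 — false.  So −3 has no preimage and g is not surjective.
Hence g is not bijective.
Solving g(x) = 6: cross-multiplying gives −3x + 3 = 6(x + 1), which rearranges to −9x = 3, so x = −1/3.

-1/3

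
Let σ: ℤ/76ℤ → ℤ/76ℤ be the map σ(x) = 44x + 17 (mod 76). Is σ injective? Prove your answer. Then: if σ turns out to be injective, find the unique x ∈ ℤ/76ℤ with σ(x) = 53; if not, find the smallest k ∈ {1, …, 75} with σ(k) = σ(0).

Recall: injectivity means: for all a, b in the domain, σ(a) = σ(b) implies a = b.
We have gcd(44, 76) = 4 > 1. Taking a = 0 and b = 19: σ(0) = 17 and σ(19) = 44·19 + 17 = 853 ≡ 17 (mod 76).
So σ(0) = σ(19) while 0 ≠ 19, hence σ is not injective.
Since σ is not injective, we find the least positive k with σ(k) = σ(0): this means 44k ≡ 0 (mod 76), i.e. 76 ∣ 44k. Since gcd(44, 76) = 4, dividing through by 4 this holds exactly when 19 ∣ 11k, and as gcd(11, 19) = 1, exactly when 19 ∣ k.
The smallest positive such k is 19.

19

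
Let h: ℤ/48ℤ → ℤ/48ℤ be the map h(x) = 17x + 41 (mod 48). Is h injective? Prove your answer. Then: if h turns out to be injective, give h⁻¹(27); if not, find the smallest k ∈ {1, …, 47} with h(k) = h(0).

2

Suppose h(u) = h(v) in ℤ/48ℤ. Then 17u + 41 ≡ 17v + 41 (mod 48), thus 17(u − v) ≡ 0 (mod 48).
Since gcd(17, 48) = 1, 17 is invertible modulo 48, so u − v ≡ 0 (mod 48), i.e. u = v.
Therefore h is injective.
We now compute 17⁻¹ mod 48 explicitly. Euclid's algorithm: 48 = 2·17 + 14, 17 = 1·14 + 3, 14 = 4·3 + 2, 3 = 1·2 + 1; back-substituting gives 1 = 17·17 − 6·48, so 17⁻¹ ≡ 17 (mod 48).
Since h is injective, we compute h⁻¹(27): solve 17x + 41 ≡ 27 (mod 48), i.e. 17x ≡ 34 (mod 48).
Multiplying by 17⁻¹ = 17 gives x ≡ 17·34 = 578 = 12·48 + 2 ≡ 2 (mod 48).
Check: h(2) = 17·2 + 41 = 75 = 1·48 + 27 ≡ 27 (mod 48).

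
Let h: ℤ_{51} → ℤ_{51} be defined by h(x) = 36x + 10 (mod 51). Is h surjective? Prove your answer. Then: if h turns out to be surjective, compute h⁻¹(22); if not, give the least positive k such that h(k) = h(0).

17

Recall: surjectivity means every element of the codomain has a preimage under h.
Since gcd(36, 51) = 3, we have 36x ≡ 0 (mod 3) for all x, so h(x) ≡ 1 (mod 3).
But 0 ≢ 1 (mod 3), so 0 ∈ ℤ_{51} has no preimage. Hence h is not surjective.
Since h is not surjective, we find the least positive k with h(k) = h(0): this means 36k ≡ 0 (mod 51), i.e. 51 ∣ 36k. Since gcd(36, 51) = 3, dividing through by 3 this holds exactly when 17 ∣ 12k, and as gcd(12, 17) = 1, exactly when 17 ∣ k.
The smallest positive such k is 17.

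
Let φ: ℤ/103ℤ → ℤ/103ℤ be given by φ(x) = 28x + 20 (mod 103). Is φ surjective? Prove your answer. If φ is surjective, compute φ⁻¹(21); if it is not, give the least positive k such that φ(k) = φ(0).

92

Since gcd(28, 103) = 1, 28 is invertible modulo 103. Euclid's algorithm: 103 = 3·28 + 19, 28 = 1·19 + 9, 19 = 2·9 + 1; back-substituting gives 1 = 92·28 − 25·103, so 28⁻¹ ≡ 92 (mod 103).
For any y ∈ ℤ/103ℤ, x = 92(y − 20) mod 103 satisfies φ(x) = 28·92(y − 20) + 20 ≡ y (since 28·92 ≡ 1 mod 103). So every y has a preimage.
So φ is surjective.
Since φ is surjective, we find φ⁻¹(21): we need 28x ≡ 21 − 20 ≡ 1 (mod 103). Using 28⁻¹ = 92: x ≡ 92·1 = 92, so x = 92.
Check: φ(92) = 28·92 + 20 = 2596 = 25·103 + 21 ≡ 21 (mod 103).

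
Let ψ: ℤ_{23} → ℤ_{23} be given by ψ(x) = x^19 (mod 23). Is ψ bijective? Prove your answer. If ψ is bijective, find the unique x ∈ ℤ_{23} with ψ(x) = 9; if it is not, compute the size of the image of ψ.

4

Since 23 is prime, the nonzero elements of ℤ_{23} form a cyclic group of order 22.
As gcd(19, 22) = 1, raising to the 19th power is a bijection on this group: if a^19 ≡ b^19 then (ab^{−1})^19 = 1, and the only element of order dividing gcd(19, 22) = 1 is 1, so a = b.
With ψ(0) = 0 this makes ψ injective on all of ℤ_{23}, hence bijective (finite equal-size domain and codomain). In particular ψ is bijective.
Since ψ is bijective, we find the preimage of 9. The inverse of x ↦ x^19 on (ℤ_{23})^× is x ↦ x^7, because 19·7 = 133 = 6·22 + 1 ≡ 1 (mod 22) and x^{22} = 1 for x ≠ 0 (Fermat). So ψ⁻¹(9) = 9^7 mod 23.
Repeated squaring mod 23: 9^1 ≡ 9, 9^2 ≡ 9² = 81 ≡ 12, 9^4 ≡ 12² = 144 ≡ 6. Since 7 = 4 + 2 + 1, 9^7 ≡ 6·12·9: 6·12 = 72 ≡ 3, then 3·9 = 27 ≡ 4. So 9^7 ≡ 4 (mod 23).
Hence ψ⁻¹(9) = 4.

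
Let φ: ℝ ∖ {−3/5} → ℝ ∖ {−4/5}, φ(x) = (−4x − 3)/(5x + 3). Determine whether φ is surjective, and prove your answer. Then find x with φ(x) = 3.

For any y ≠ −4/5, solving y(5x + 3) = −4x − 3 for x gives a well-defined x ≠ −3/5. So φ is surjective.
Solving φ(x) = 3: cross-multiplying gives −4x − 3 = 3(5x + 3), which rearranges to −19x = 12, so x = −12/19.

-12/19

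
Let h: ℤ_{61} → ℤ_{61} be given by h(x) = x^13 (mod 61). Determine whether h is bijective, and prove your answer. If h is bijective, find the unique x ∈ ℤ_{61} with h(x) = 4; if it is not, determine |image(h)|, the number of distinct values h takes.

Since 61 is prime, the nonzero elements of ℤ_{61} form a cyclic group of order 60.
As gcd(13, 60) = 1, raising to the 13th power is a bijection on this group: if a^13 ≡ b^13 then (ab^{−1})^13 = 1, and the only element of order dividing gcd(13, 60) = 1 is 1, so a = b.
With h(0) = 0 this makes h injective on all of ℤ_{61}, hence bijective (finite equal-size domain and codomain). In particular h is bijective.
Since h is bijective, we find the preimage of 4. The inverse of x ↦ x^13 on (ℤ_{61})^× is x ↦ x^37, because 13·37 = 481 = 8·60 + 1 ≡ 1 (mod 60) and x^{60} = 1 for x ≠ 0 (Fermat). So h⁻¹(4) = 4^37 mod 61.
Repeated squaring mod 61: 4^1 ≡ 4, 4^2 ≡ 4² = 16, 4^4 ≡ 16² = 256 ≡ 12, 4^8 ≡ 12² = 144 ≡ 22, 4^16 ≡ 22² = 484 ≡ 57, 4^32 ≡ 57² = 3249 ≡ 16. Since 37 = 32 + 4 + 1, 4^37 ≡ 16·12·4: 16·12 = 192 ≡ 9, then 9·4 = 36. So 4^37 ≡ 36 (mod 61).
Hence h⁻¹(4) = 36.

36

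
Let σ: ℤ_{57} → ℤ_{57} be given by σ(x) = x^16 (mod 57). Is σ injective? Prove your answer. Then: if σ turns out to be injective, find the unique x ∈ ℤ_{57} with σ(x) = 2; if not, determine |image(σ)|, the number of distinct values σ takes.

20

σ(8): Repeated squaring mod 57: 8^1 ≡ 8, 8^2 ≡ 8² = 64 ≡ 7, 8^4 ≡ 7² = 49, 8^8 ≡ 49² = 2401 ≡ 7, 8^16 ≡ 7² = 49. So 8^16 ≡ 49 (mod 57).
σ(11): Repeated squaring mod 57: 11^1 ≡ 11, 11^2 ≡ 11² = 121 ≡ 7, 11^4 ≡ 7² = 49, 11^8 ≡ 49² = 2401 ≡ 7, 11^16 ≡ 7² = 49. So 11^16 ≡ 49 (mod 57).
So σ(8) = σ(11) = 49 while 8 ≠ 11, thus σ is not injective.
Since σ is not injective, we determine |image(σ)|. Computing x^16 mod 57 for each x (by repeated squaring, reducing mod 57 at every step), the values σ(0), σ(1), …, σ(56) are: 0, 1, 43, 36, 25, 16, 9, 7, 49, 42, 4, 49, 45, 28, 16, 6, 55, 43, 39, 19, 1, 24, 55, 25, 54, 28, 7, 30, 4, 4, 30, 7, 28, 54, 25, 55, 24, 1, 19, 39, 43, 55, 6, 16, 28, 45, 49, 4, 42, 49, 7, 9, 16, 25, 36, 43, 1.
The distinct values are {0, 1, 4, 6, 7, 9, 16, 19, 24, 25, 28, 30, 36, 39, 42, 43, 45, 49, 54, 55}; there are 20 of them.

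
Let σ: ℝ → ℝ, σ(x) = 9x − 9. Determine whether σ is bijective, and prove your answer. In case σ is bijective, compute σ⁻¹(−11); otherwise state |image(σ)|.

Suppose σ(s) = σ(t). Then 9s − 9 = 9t − 9, so 9s = 9t, therefore s = t.
For any y ∈ ℝ, x = (y + 9)/9 satisfies σ(x) = y.
So σ is bijective.
Since σ is bijective, we compute σ⁻¹(−11) = (−11 + 9)/9 = −2/9.

-2/9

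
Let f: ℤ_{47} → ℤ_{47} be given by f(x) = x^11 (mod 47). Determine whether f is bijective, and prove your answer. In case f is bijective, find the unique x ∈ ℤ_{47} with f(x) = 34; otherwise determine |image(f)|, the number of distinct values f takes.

42

Since 47 is prime, the nonzero elements of ℤ_{47} form a cyclic group of order 46.
As gcd(11, 46) = 1, raising to the 11th power is a bijection on this group: if u^11 ≡ v^11 then (uv^{−1})^11 = 1, and the only element of order dividing gcd(11, 46) = 1 is 1, so u = v.
With f(0) = 0 this makes f injective on all of ℤ_{47}, hence bijective (finite equal-size domain and codomain). In particular f is bijective.
Since f is bijective, we find the preimage of 34. The inverse of x ↦ x^11 on (ℤ_{47})^× is x ↦ x^21, because 11·21 = 231 = 5·46 + 1 ≡ 1 (mod 46) and x^{46} = 1 for x ≠ 0 (Fermat). So f⁻¹(34) = 34^21 mod 47.
Repeated squaring mod 47: 34^1 ≡ 34, 34^2 ≡ 34² = 1156 ≡ 28, 34^4 ≡ 28² = 784 ≡ 32, 34^8 ≡ 32² = 1024 ≡ 37, 34^16 ≡ 37² = 1369 ≡ 6. Since 21 = 16 + 4 + 1, 34^21 ≡ 6·32·34: 6·32 = 192 ≡ 4, then 4·34 = 136 ≡ 42. So 34^21 ≡ 42 (mod 47).
Hence f⁻¹(34) = 42.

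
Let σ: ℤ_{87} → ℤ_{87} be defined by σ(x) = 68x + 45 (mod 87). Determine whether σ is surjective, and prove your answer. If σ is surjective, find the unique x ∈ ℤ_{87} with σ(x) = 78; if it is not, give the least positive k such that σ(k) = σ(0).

12

Recall: surjectivity means every element of the codomain has a preimage under σ.
Since gcd(68, 87) = 1, 68 is invertible modulo 87. Euclid's algorithm: 87 = 1·68 + 19, 68 = 3·19 + 11, 19 = 1·11 + 8, 11 = 1·8 + 3, 8 = 2·3 + 2, 3 = 1·2 + 1; back-substituting gives 1 = 32·68 − 25·87, so 68⁻¹ ≡ 32 (mod 87).
For any y ∈ ℤ_{87}, x = 32(y − 45) mod 87 satisfies σ(x) = 68·32(y − 45) + 45 ≡ y (since 68·32 ≡ 1 mod 87). So every y has a preimage.
Hence σ is surjective.
Since σ is surjective, we compute σ⁻¹(78): solve 68x + 45 ≡ 78 (mod 87), i.e. 68x ≡ 33 (mod 87).
Multiplying by 68⁻¹ = 32 gives x ≡ 32·33 = 1056 = 12·87 + 12 ≡ 12 (mod 87).
Check: σ(12) = 68·12 + 45 = 861 = 9·87 + 78 ≡ 78 (mod 87).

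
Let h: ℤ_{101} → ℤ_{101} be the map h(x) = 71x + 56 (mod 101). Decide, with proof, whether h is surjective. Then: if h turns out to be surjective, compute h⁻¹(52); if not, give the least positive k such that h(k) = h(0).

Since gcd(71, 101) = 1, 71 is invertible modulo 101. Euclid's algorithm: 101 = 1·71 + 30, 71 = 2·30 + 11, 30 = 2·11 + 8, 11 = 1·8 + 3, 8 = 2·3 + 2, 3 = 1·2 + 1; back-substituting gives 1 = 37·71 − 26·101, so 71⁻¹ ≡ 37 (mod 101).
For any y ∈ ℤ_{101}, x = 37(y − 56) mod 101 satisfies h(x) = 71·37(y − 56) + 56 ≡ y (since 71·37 ≡ 1 mod 101). So every y has a preimage.
So h is surjective.
Since h is surjective, we compute h⁻¹(52): solve 71x + 56 ≡ 52 (mod 101), i.e. 71x ≡ 97 (mod 101).
Multiplying by 71⁻¹ = 37 gives x ≡ 37·97 = 3589 = 35·101 + 54 ≡ 54 (mod 101).
Check: h(54) = 71·54 + 56 = 3890 = 38·101 + 52 ≡ 52 (mod 101).

54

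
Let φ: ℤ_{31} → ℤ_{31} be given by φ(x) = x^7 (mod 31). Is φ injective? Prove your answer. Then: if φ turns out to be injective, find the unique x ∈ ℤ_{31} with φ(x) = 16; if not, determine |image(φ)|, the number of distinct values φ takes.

Since 31 is prime, the nonzero elements of ℤ_{31} form a cyclic group of order 30.
As gcd(7, 30) = 1, raising to the 7th power is a bijection on this group: if s^7 ≡ t^7 then (st^{−1})^7 = 1, and the only element of order dividing gcd(7, 30) = 1 is 1, so s = t.
With φ(0) = 0 this makes φ injective on all of ℤ_{31}, hence bijective (finite equal-size domain and codomain). In particular φ is injective.
Since φ is injective, we find the preimage of 16. The inverse of x ↦ x^7 on (ℤ_{31})^× is x ↦ x^13, because 7·13 = 91 = 3·30 + 1 ≡ 1 (mod 30) and x^{30} = 1 for x ≠ 0 (Fermat). So φ⁻¹(16) = 16^13 mod 31.
Repeated squaring mod 31: 16^1 ≡ 16, 16^2 ≡ 16² = 256 ≡ 8, 16^4 ≡ 8² = 64 ≡ 2, 16^8 ≡ 2² = 4. Since 13 = 8 + 4 + 1, 16^13 ≡ 4·2·16: 4·2 = 8, then 8·16 = 128 ≡ 4. So 16^13 ≡ 4 (mod 31).
Hence φ⁻¹(16) = 4.

4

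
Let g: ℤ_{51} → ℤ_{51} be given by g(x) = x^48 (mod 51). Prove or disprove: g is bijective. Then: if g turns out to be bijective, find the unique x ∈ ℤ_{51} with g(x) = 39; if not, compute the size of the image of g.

g(1) = 1^48 = 1.
g(2): Repeated squaring mod 51: 2^1 ≡ 2, 2^2 ≡ 2² = 4, 2^4 ≡ 4² = 16, 2^8 ≡ 16² = 256 ≡ 1, 2^16 ≡ 1² = 1, 2^32 ≡ 1² = 1. Since 48 = 32 + 16, 2^48 ≡ 1·1: 1·1 = 1. So 2^48 ≡ 1 (mod 51).
So g(1) = g(2) = 1 while 1 ≠ 2, hence g is not injective, hence not bijective.
Since g is not bijective, we determine |image(g)|. Computing x^48 mod 51 for each x (by repeated squaring, reducing mod 51 at every step), the values g(0), g(1), …, g(50) are: 0, 1, 1, 18, 1, 1, 18, 1, 1, 18, 1, 1, 18, 1, 1, 18, 1, 34, 18, 1, 1, 18, 1, 1, 18, 1, 1, 18, 1, 1, 18, 1, 1, 18, 34, 1, 18, 1, 1, 18, 1, 1, 18, 1, 1, 18, 1, 1, 18, 1, 1.
The distinct values are {0, 1, 18, 34}; there are 4 of them.

4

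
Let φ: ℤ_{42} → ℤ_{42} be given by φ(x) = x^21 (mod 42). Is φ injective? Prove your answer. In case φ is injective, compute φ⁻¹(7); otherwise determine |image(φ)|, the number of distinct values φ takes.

18

φ(2): Repeated squaring mod 42: 2^1 ≡ 2, 2^2 ≡ 2² = 4, 2^4 ≡ 4² = 16, 2^8 ≡ 16² = 256 ≡ 4, 2^16 ≡ 4² = 16. Since 21 = 16 + 4 + 1, 2^21 ≡ 16·16·2: 16·16 = 256 ≡ 4, then 4·2 = 8. So 2^21 ≡ 8 (mod 42).
φ(8): Repeated squaring mod 42: 8^1 ≡ 8, 8^2 ≡ 8² = 64 ≡ 22, 8^4 ≡ 22² = 484 ≡ 22, 8^8 ≡ 22² = 484 ≡ 22, 8^16 ≡ 22² = 484 ≡ 22. Since 21 = 16 + 4 + 1, 8^21 ≡ 22·22·8: 22·22 = 484 ≡ 22, then 22·8 = 176 ≡ 8. So 8^21 ≡ 8 (mod 42).
So φ(2) = φ(8) = 8 while 2 ≠ 8, hence φ is not injective.
Since φ is not injective, we determine |image(φ)|. Computing x^21 mod 42 for each x (by repeated squaring, reducing mod 42 at every step), the values φ(0), φ(1), …, φ(41) are: 0, 1, 8, 27, 22, 41, 6, 7, 8, 15, 34, 29, 6, 13, 14, 15, 22, 41, 36, 13, 20, 21, 22, 29, 6, 1, 20, 27, 28, 29, 36, 13, 8, 27, 34, 35, 36, 1, 20, 15, 34, 41.
The distinct values are {0, 1, 6, 7, 8, 13, 14, 15, 20, 21, 22, 27, 28, 29, 34, 35, 36, 41}; there are 18 of them.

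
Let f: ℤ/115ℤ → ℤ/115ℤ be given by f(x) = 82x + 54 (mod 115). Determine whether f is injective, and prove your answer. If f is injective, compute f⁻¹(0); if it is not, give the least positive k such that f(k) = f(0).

33

If f(u) = f(v), then 82u ≡ 82v (mod 115). Because gcd(82, 115) = 1, we may cancel 82 to get u ≡ v (mod 115).
Therefore f is injective.
We now compute 82⁻¹ mod 115 explicitly. Euclid's algorithm: 115 = 1·82 + 33, 82 = 2·33 + 16, 33 = 2·16 + 1; back-substituting gives 1 = 108·82 − 77·115, so 82⁻¹ ≡ 108 (mod 115).
Since f is injective, we compute f⁻¹(0): solve 82x + 54 ≡ 0 (mod 115), i.e. 82x ≡ 61 (mod 115).
Multiplying by 82⁻¹ = 108 gives x ≡ 108·61 = 6588 = 57·115 + 33 ≡ 33 (mod 115).
Check: f(33) = 82·33 + 54 = 2760 = 24·115 + 0 ≡ 0 (mod 115).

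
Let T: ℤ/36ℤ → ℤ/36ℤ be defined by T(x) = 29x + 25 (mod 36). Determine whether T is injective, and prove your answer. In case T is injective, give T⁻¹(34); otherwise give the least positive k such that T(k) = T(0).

9

Suppose T(u) = T(v) in ℤ/36ℤ. Then 29u + 25 ≡ 29v + 25 (mod 36), so 29(u − v) ≡ 0 (mod 36).
Since gcd(29, 36) = 1, 29 is invertible modulo 36, therefore u − v ≡ 0 (mod 36), i.e. u = v.
Therefore T is injective.
We now compute 29⁻¹ mod 36 explicitly. Euclid's algorithm: 36 = 1·29 + 7, 29 = 4·7 + 1; back-substituting gives 1 = 5·29 − 4·36, so 29⁻¹ ≡ 5 (mod 36).
Since T is injective, we find T⁻¹(34): we need 29x ≡ 34 − 25 ≡ 9 (mod 36). Using 29⁻¹ = 5: x ≡ 5·9 = 45 = 1·36 + 9, so x = 9.
Check: T(9) = 29·9 + 25 = 286 = 7·36 + 34 ≡ 34 (mod 36).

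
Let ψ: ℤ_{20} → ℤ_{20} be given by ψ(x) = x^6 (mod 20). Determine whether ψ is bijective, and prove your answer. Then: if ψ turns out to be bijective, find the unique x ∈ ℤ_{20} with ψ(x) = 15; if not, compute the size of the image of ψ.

6

ψ(4): Repeated squaring mod 20: 4^1 ≡ 4, 4^2 ≡ 4² = 16, 4^4 ≡ 16² = 256 ≡ 16. Since 6 = 4 + 2, 4^6 ≡ 16·16: 16·16 = 256 ≡ 16. So 4^6 ≡ 16 (mod 20).
ψ(6): Repeated squaring mod 20: 6^1 ≡ 6, 6^2 ≡ 6² = 36 ≡ 16, 6^4 ≡ 16² = 256 ≡ 16. Since 6 = 4 + 2, 6^6 ≡ 16·16: 16·16 = 256 ≡ 16. So 6^6 ≡ 16 (mod 20).
So ψ(4) = ψ(6) = 16 while 4 ≠ 6, hence ψ is not injective, hence not bijective.
Since ψ is not bijective, we determine |image(ψ)|. Computing x^6 mod 20 for each x (by repeated squaring, reducing mod 20 at every step), the values ψ(0), ψ(1), …, ψ(19) are: 0, 1, 4, 9, 16, 5, 16, 9, 4, 1, 0, 1, 4, 9, 16, 5, 16, 9, 4, 1.
The distinct values are {0, 1, 4, 5, 9, 16}; there are 6 of them.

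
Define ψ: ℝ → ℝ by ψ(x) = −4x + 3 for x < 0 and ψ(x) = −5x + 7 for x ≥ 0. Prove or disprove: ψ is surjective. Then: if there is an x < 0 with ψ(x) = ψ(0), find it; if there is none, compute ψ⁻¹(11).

Both pieces are strictly decreasing (slopes −4 and −5), so each is injective on its own interval.
The left piece maps (−∞, 0) onto (3, ∞); the right piece maps [0, ∞) onto (−∞, 7].
The union (3, ∞) ∪ (−∞, 7] covers ℝ, so ψ is surjective.
For the follow-up: the images overlap, so an x < 0 with ψ(x) = ψ(0) exists. ψ(0) = 7; solving −4x + 3 = 7 for x < 0 gives x = (7 − 3)/(−4) = −1.

-1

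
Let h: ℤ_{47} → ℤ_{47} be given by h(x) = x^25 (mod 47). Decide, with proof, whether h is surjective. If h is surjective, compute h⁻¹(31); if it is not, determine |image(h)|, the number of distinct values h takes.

Since 47 is prime, the nonzero elements of ℤ_{47} form a cyclic group of order 46.
As gcd(25, 46) = 1, raising to the 25th power is a bijection on this group: if x_1^25 ≡ x_2^25 then (x_1x_2^{−1})^25 = 1, and the only element of order dividing gcd(25, 46) = 1 is 1, so x_1 = x_2.
With h(0) = 0 this makes h injective on all of ℤ_{47}, hence bijective (finite equal-size domain and codomain). In particular h is surjective.
Since h is surjective, we find the preimage of 31. The inverse of x ↦ x^25 on (ℤ_{47})^× is x ↦ x^35, because 25·35 = 875 = 19·46 + 1 ≡ 1 (mod 46) and x^{46} = 1 for x ≠ 0 (Fermat). So h⁻¹(31) = 31^35 mod 47.
Repeated squaring mod 47: 31^1 ≡ 31, 31^2 ≡ 31² = 961 ≡ 21, 31^4 ≡ 21² = 441 ≡ 18, 31^8 ≡ 18² = 324 ≡ 42, 31^16 ≡ 42² = 1764 ≡ 25, 31^32 ≡ 25² = 625 ≡ 14. Since 35 = 32 + 2 + 1, 31^35 ≡ 14·21·31: 14·21 = 294 ≡ 12, then 12·31 = 372 ≡ 43. So 31^35 ≡ 43 (mod 47).
Hence h⁻¹(31) = 43.

43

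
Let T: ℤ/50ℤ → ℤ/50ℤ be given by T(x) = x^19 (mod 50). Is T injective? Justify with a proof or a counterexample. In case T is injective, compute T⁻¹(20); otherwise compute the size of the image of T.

42

T(0) = 0^19 = 0.
T(10): Repeated squaring mod 50: 10^1 ≡ 10, 10^2 ≡ 10² = 100 ≡ 0, 10^4 ≡ 0² = 0, 10^8 ≡ 0² = 0, 10^16 ≡ 0² = 0. Since 19 = 16 + 2 + 1, 10^19 ≡ 0·0·10: 0·0 = 0, then 0·10 = 0. So 10^19 ≡ 0 (mod 50).
So T(0) = T(10) = 0 while 0 ≠ 10, thus T is not injective.
Since T is not injective, we determine |image(T)|. Computing x^19 mod 50 for each x (by repeated squaring, reducing mod 50 at every step), the values T(0), T(1), …, T(49) are: 0, 1, 38, 17, 44, 25, 46, 43, 22, 39, 0, 41, 48, 27, 34, 25, 36, 3, 32, 29, 0, 31, 8, 37, 24, 25, 26, 13, 42, 19, 0, 21, 18, 47, 14, 25, 16, 23, 2, 9, 0, 11, 28, 7, 4, 25, 6, 33, 12, 49.
The distinct values are {0, 1, 2, 3, 4, 6, 7, 8, 9, 11, 12, 13, 14, 16, 17, 18, 19, 21, 22, 23, 24, 25, 26, 27, 28, 29, 31, 32, 33, 34, 36, 37, 38, 39, 41, 42, 43, 44, 46, 47, 48, 49}; there are 42 of them.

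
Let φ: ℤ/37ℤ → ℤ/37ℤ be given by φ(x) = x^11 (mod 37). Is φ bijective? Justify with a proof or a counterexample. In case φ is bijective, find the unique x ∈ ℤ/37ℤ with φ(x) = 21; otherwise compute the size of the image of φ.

4

Since 37 is prime, the nonzero elements of ℤ/37ℤ form a cyclic group of order 36.
As gcd(11, 36) = 1, raising to the 11th power is a bijection on this group: if u^11 ≡ v^11 then (uv^{−1})^11 = 1, and the only element of order dividing gcd(11, 36) = 1 is 1, so u = v.
With φ(0) = 0 this makes φ injective on all of ℤ/37ℤ, hence bijective (finite equal-size domain and codomain). In particular φ is bijective.
Since φ is bijective, we find the preimage of 21. The inverse of x ↦ x^11 on (ℤ/37ℤ)^× is x ↦ x^23, because 11·23 = 253 = 7·36 + 1 ≡ 1 (mod 36) and x^{36} = 1 for x ≠ 0 (Fermat). So φ⁻¹(21) = 21^23 mod 37.
Repeated squaring mod 37: 21^1 ≡ 21, 21^2 ≡ 21² = 441 ≡ 34, 21^4 ≡ 34² = 1156 ≡ 9, 21^8 ≡ 9² = 81 ≡ 7, 21^16 ≡ 7² = 49 ≡ 12. Since 23 = 16 + 4 + 2 + 1, 21^23 ≡ 12·9·34·21: 12·9 = 108 ≡ 34, then 34·34 = 1156 ≡ 9, then 9·21 = 189 ≡ 4. So 21^23 ≡ 4 (mod 37).
Hence φ⁻¹(21) = 4.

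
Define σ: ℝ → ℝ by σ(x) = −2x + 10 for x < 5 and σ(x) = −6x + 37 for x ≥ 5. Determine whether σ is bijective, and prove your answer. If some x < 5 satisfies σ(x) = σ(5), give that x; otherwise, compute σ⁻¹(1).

Both pieces are strictly decreasing (slopes −2 and −6), so each is injective on its own interval.
The left piece maps (−∞, 5) onto (0, ∞); the right piece maps [5, ∞) onto (−∞, 7].
These images overlap. In particular σ(5) = 7 (right piece), and solving −2x + 10 = 7 on the left piece gives x = 3/2 < 5.
So σ(3/2) = σ(5) with 3/2 ≠ 5, and σ is not injective, hence not bijective. This x = 3/2 is the requested value below 5.

3/2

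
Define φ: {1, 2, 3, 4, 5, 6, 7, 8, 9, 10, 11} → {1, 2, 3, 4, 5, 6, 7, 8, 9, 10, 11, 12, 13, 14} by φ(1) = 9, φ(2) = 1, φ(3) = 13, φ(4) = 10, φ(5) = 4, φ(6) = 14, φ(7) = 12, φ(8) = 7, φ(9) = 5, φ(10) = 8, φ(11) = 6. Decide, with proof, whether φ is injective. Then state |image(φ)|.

11

The values φ(1), …, φ(11) are 9, 1, 13, 10, 4, 14, 12, 7, 5, 8, 6 — all distinct.
So φ(s) = φ(t) only when s = t, and φ is injective.
The image of φ is {1, 4, 5, 6, 7, 8, 9, 10, 12, 13, 14}, which has 11 elements.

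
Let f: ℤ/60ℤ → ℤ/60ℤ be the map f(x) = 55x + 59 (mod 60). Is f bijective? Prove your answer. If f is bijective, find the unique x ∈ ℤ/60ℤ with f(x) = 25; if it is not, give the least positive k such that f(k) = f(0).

We have gcd(55, 60) = 5 > 1. Taking x_1 = 0 and x_2 = 12: f(0) = 59 and f(12) = 55·12 + 59 = 719 ≡ 59 (mod 60).
So f(0) = f(12) while 0 ≠ 12, thus f is not injective, hence not bijective.
Since f is not bijective, we find the least positive k with f(k) = f(0): this means 55k ≡ 0 (mod 60), i.e. 60 ∣ 55k. Since gcd(55, 60) = 5, dividing through by 5 this holds exactly when 12 ∣ 11k, and as gcd(11, 12) = 1, exactly when 12 ∣ k.
The smallest positive such k is 12.

12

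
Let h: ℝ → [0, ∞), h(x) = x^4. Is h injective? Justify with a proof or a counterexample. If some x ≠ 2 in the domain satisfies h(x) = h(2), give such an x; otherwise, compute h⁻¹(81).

h(2) = 16 = (−2)^4 = h(−2) (since 4 is even), with 2 ≠ −2. So h is not injective.
For the follow-up, such an x exists: taking x = −2 ∈ ℝ gives h(−2) = 16 = h(2) with −2 ≠ 2.

-2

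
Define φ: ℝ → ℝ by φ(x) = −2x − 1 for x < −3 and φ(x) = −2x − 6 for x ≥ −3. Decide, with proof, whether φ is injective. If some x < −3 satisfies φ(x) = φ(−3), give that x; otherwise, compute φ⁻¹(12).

-13/2

Both pieces are strictly decreasing (slopes −2 and −2), so each is injective on its own interval.
The left piece maps (−∞, −3) onto (5, ∞); the right piece maps [−3, ∞) onto (−∞, 0].
These images are disjoint, so no value is attained by both pieces. Therefore φ is injective.
Because the two images are disjoint, no x < −3 has φ(x) = φ(−3), so we compute φ⁻¹(12): 12 lies in (5, ∞), so solve −2x − 1 = 12: x = (12 + 1)/(−2) = −13/2.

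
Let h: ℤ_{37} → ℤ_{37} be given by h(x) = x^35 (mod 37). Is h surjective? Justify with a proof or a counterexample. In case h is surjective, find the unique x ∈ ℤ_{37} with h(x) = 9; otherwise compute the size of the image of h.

33

Since 37 is prime, the nonzero elements of ℤ_{37} form a cyclic group of order 36.
As gcd(35, 36) = 1, raising to the 35th power is a bijection on this group: if s^35 ≡ t^35 then (st^{−1})^35 = 1, and the only element of order dividing gcd(35, 36) = 1 is 1, so s = t.
With h(0) = 0 this makes h injective on all of ℤ_{37}, hence bijective (finite equal-size domain and codomain). In particular h is surjective.
Since h is surjective, we find the preimage of 9. The inverse of x ↦ x^35 on (ℤ_{37})^× is x ↦ x^35, because 35·35 = 1225 = 34·36 + 1 ≡ 1 (mod 36) and x^{36} = 1 for x ≠ 0 (Fermat). So h⁻¹(9) = 9^35 mod 37.
Repeated squaring mod 37: 9^1 ≡ 9, 9^2 ≡ 9² = 81 ≡ 7, 9^4 ≡ 7² = 49 ≡ 12, 9^8 ≡ 12² = 144 ≡ 33, 9^16 ≡ 33² = 1089 ≡ 16, 9^32 ≡ 16² = 256 ≡ 34. Since 35 = 32 + 2 + 1, 9^35 ≡ 34·7·9: 34·7 = 238 ≡ 16, then 16·9 = 144 ≡ 33. So 9^35 ≡ 33 (mod 37).
Hence h⁻¹(9) = 33.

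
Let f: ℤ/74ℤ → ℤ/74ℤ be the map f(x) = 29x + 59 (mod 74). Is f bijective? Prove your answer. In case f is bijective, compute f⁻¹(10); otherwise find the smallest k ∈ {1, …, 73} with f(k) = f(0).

57

Recall that injectivity means: for all u, v in the domain, f(u) = f(v) implies u = v.
Suppose f(u) = f(v) in ℤ/74ℤ. Then 29u + 59 ≡ 29v + 59 (mod 74), hence 29(u − v) ≡ 0 (mod 74).
Since gcd(29, 74) = 1, 29 is invertible modulo 74, thus u − v ≡ 0 (mod 74), i.e. u = v.
We now compute 29⁻¹ mod 74 explicitly. Euclid's algorithm: 74 = 2·29 + 16, 29 = 1·16 + 13, 16 = 1·13 + 3, 13 = 4·3 + 1; back-substituting gives 1 = 23·29 − 9·74, so 29⁻¹ ≡ 23 (mod 74).
Then y ↦ 23(y − 59) is a two-sided inverse to f, so every y ∈ ℤ/74ℤ has a preimage.
Thus f is bijective.
Since f is bijective, we find f⁻¹(10): we need 29x ≡ 10 − 59 ≡ 25 (mod 74). Using 29⁻¹ = 23: x ≡ 23·25 = 575 = 7·74 + 57, so x = 57.
Check: f(57) = 29·57 + 59 = 1712 = 23·74 + 10 ≡ 10 (mod 74).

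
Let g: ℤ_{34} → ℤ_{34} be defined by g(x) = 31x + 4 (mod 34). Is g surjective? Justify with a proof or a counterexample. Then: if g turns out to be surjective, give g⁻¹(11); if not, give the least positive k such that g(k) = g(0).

Since gcd(31, 34) = 1, 31 is invertible modulo 34. Euclid's algorithm: 34 = 1·31 + 3, 31 = 10·3 + 1; back-substituting gives 1 = 11·31 − 10·34, so 31⁻¹ ≡ 11 (mod 34).
Then y ↦ 11(y − 4) is a two-sided inverse to g, so every y ∈ ℤ_{34} has a preimage.
Hence g is surjective.
Since g is surjective, we compute g⁻¹(11): solve 31x + 4 ≡ 11 (mod 34), i.e. 31x ≡ 7 (mod 34).
Multiplying by 31⁻¹ = 11 gives x ≡ 11·7 = 77 = 2·34 + 9 ≡ 9 (mod 34).
Check: g(9) = 31·9 + 4 = 283 = 8·34 + 11 ≡ 11 (mod 34).

9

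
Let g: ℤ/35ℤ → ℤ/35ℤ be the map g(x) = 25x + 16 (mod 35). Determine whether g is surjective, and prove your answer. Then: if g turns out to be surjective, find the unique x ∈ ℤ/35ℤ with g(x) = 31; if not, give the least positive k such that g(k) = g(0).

7

Since gcd(25, 35) = 5, we have 25x ≡ 0 (mod 5) for all x, so g(x) ≡ 1 (mod 5).
But 0 ≢ 1 (mod 5), so 0 ∈ ℤ/35ℤ has no preimage. Therefore g is not surjective.
Since g is not surjective, we find the least positive k with g(k) = g(0): this means 25k ≡ 0 (mod 35), i.e. 35 ∣ 25k. Since gcd(25, 35) = 5, dividing through by 5 this holds exactly when 7 ∣ 5k, and as gcd(5, 7) = 1, exactly when 7 ∣ k.
The smallest positive such k is 7.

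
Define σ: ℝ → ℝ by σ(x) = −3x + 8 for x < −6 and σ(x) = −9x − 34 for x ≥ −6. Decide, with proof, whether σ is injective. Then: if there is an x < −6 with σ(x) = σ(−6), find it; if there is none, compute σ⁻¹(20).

Both pieces are strictly decreasing (slopes −3 and −9), so each is injective on its own interval.
The left piece maps (−∞, −6) onto (26, ∞); the right piece maps [−6, ∞) onto (−∞, 20].
These images are disjoint, so no value is attained by both pieces. Hence σ is injective.
Because the two images are disjoint, no x < −6 has σ(x) = σ(−6), so we compute σ⁻¹(20): 20 lies in (−∞, 20], so solve −9x − 34 = 20: x = (20 + 34)/(−9) = −6.

-6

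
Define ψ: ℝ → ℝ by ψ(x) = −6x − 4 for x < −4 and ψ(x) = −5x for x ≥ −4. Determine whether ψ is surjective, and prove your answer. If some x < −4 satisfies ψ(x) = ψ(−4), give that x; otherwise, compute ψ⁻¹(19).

Both pieces are strictly decreasing (slopes −6 and −5), so each is injective on its own interval.
The left piece maps (−∞, −4) onto (20, ∞); the right piece maps [−4, ∞) onto (−∞, 20].
These images together cover ℝ, so ψ is surjective.
Because the two images are disjoint, no x < −4 has ψ(x) = ψ(−4), so we compute ψ⁻¹(19): 19 lies in (−∞, 20], so solve −5x = 19: x = (19 − 0)/(−5) = −19/5.

-19/5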